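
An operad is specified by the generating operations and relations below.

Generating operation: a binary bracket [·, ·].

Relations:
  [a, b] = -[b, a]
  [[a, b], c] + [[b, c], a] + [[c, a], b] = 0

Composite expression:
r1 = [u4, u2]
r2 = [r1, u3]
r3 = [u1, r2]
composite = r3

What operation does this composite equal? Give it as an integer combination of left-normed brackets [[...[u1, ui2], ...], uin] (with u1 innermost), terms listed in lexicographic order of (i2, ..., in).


-[[[u1, u2], u4], u3] + [[[u1, u3], u2], u4] - [[[u1, u3], u4], u2] + [[[u1, u4], u2], u3]

A multilinear Lie element is pinned by u1-initial words (u1 innermost).
Composite bracket: [u1, [[u4, u2], u3]]
Applying ab - ba throughout gives 8 signed words (2^3 = 8).
Coefficients come from the u1-initial words:
  the word u1u2u4u3 carries sign -1 and contributes -[[[u1, u2], u4], u3]
  the word u1u3u2u4 carries sign +1 and contributes +[[[u1, u3], u2], u4]
  the word u1u3u4u2 carries sign -1 and contributes -[[[u1, u3], u4], u2]
  the word u1u4u2u3 carries sign +1 and contributes +[[[u1, u4], u2], u3]


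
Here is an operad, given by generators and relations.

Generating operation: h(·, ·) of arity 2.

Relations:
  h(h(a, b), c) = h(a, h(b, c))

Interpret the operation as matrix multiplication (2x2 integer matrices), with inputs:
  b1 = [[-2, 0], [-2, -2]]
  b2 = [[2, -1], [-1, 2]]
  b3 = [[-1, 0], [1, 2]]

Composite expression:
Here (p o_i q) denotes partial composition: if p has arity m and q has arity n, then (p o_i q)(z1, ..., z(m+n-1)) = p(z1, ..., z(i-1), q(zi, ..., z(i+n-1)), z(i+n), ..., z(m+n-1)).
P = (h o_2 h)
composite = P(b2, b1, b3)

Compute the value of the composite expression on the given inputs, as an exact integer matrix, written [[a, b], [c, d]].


[[4, 4], [-2, -8]]

h(b1, b3) = [[2, 0], [0, -4]]
h(b2, h(b1, b3)) = [[4, 4], [-2, -8]]


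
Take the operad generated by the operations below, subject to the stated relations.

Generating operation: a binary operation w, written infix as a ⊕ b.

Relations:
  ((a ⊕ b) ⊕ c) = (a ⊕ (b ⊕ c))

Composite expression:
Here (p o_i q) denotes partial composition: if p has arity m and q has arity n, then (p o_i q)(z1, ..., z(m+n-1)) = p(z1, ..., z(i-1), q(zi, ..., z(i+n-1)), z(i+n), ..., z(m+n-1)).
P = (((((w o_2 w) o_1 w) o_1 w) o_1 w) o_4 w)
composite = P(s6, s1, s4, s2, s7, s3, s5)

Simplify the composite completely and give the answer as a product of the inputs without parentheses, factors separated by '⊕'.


s6 ⊕ s1 ⊕ s4 ⊕ s2 ⊕ s7 ⊕ s3 ⊕ s5

Every regrouping of w is equal, so read the s-inputs in written order.
(s6 ⊕ s1) flattens to s6 ⊕ s1
((s6 ⊕ s1) ⊕ s4) flattens to s6 ⊕ s1 ⊕ s4
(s2 ⊕ s7) flattens to s2 ⊕ s7
(((s6 ⊕ s1) ⊕ s4) ⊕ (s2 ⊕ s7)) flattens to s6 ⊕ s1 ⊕ s4 ⊕ s2 ⊕ s7
(s3 ⊕ s5) flattens to s3 ⊕ s5
((((s6 ⊕ s1) ⊕ s4) ⊕ (s2 ⊕ s7)) ⊕ (s3 ⊕ s5)) flattens to s6 ⊕ s1 ⊕ s4 ⊕ s2 ⊕ s7 ⊕ s3 ⊕ s5


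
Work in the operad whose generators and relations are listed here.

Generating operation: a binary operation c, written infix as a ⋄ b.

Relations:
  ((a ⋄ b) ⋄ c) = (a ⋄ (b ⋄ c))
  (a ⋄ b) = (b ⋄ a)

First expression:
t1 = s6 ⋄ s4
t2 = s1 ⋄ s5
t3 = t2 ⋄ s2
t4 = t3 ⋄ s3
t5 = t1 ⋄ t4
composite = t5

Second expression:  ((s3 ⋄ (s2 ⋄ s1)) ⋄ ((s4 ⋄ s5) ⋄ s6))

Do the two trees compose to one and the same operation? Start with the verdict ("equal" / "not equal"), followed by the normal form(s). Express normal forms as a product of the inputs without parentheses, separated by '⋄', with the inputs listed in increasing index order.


equal — both sides give s1 ⋄ s2 ⋄ s3 ⋄ s4 ⋄ s5 ⋄ s6


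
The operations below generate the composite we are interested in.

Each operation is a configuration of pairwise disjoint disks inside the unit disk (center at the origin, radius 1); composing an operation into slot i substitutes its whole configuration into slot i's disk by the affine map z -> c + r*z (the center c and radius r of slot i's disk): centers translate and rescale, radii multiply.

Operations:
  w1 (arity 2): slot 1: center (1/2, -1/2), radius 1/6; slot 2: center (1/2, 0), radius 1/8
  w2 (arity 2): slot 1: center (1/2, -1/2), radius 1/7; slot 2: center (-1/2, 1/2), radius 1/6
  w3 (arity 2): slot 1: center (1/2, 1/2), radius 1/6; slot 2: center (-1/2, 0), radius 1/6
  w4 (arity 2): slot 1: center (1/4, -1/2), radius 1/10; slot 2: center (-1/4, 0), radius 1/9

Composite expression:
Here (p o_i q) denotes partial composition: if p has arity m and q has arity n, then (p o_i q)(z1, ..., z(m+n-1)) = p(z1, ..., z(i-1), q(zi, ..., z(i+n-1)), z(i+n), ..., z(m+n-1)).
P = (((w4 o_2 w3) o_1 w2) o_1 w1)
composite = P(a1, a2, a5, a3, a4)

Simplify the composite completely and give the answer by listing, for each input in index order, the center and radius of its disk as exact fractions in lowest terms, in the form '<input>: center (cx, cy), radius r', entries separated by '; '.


a1: center (43/140, -39/70), radius 1/420; a2: center (43/140, -11/20), radius 1/560; a3: center (-7/36, 1/18), radius 1/54; a4: center (-11/36, 0), radius 1/54; a5: center (1/5, -9/20), radius 1/60

Nesting under w4 composes maps z -> c + r*z down each a-path.
input a1: composing its 3 substitution steps yields center (43/140, -39/70), radius 1/420
input a2: composing its 3 substitution steps yields center (43/140, -11/20), radius 1/560
input a5: composing its 2 substitution steps yields center (1/5, -9/20), radius 1/60
input a3: composing its 2 substitution steps yields center (-7/36, 1/18), radius 1/54
input a4: composing its 2 substitution steps yields center (-11/36, 0), radius 1/54


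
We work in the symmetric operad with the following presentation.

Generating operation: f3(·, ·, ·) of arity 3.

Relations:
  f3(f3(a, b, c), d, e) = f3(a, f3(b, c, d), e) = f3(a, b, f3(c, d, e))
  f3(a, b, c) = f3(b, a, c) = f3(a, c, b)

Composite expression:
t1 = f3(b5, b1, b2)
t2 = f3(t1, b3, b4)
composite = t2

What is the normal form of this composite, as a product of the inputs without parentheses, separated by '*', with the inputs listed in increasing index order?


b1 * b2 * b3 * b4 * b5

Key point: f3 commutes, so take the b-inputs in any fixed order.
f3(b5, b1, b2) flattens to b5 * b1 * b2
f3(f3(b5, b1, b2), b3, b4) flattens to b5 * b1 * b2 * b3 * b4
putting the inputs in ascending order: b1 * b2 * b3 * b4 * b5


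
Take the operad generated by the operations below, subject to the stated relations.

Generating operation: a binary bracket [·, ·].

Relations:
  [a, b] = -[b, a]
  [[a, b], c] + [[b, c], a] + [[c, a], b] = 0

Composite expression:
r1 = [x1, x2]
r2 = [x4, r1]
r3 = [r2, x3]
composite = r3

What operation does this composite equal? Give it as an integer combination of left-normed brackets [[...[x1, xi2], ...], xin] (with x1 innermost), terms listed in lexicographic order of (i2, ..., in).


-[[[x1, x2], x4], x3]

Expand each bracket as ab - ba; the x1-initial words give the coefficients.
Composite bracket: [[x4, [x1, x2]], x3]
The bracket unfolds into 8 signed words via [a, b] = ab - ba (2^3 = 8).
Collect the words opening with x1:
  the word x1x2x4x3 carries sign -1 and contributes -[[[x1, x2], x4], x3]


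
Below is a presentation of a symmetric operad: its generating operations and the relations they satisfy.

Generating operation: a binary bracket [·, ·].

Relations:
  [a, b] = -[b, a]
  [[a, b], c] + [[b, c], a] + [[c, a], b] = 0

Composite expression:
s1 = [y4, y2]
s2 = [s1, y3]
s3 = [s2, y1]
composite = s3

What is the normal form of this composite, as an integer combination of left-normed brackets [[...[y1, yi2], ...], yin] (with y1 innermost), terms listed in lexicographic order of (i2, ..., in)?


Expand each bracket as ab - ba; the y1-initial words give the coefficients.
Composite bracket: [[[y4, y2], y3], y1]
The bracket unfolds into 8 signed words via [a, b] = ab - ba (2^3 = 8).
Coefficients come from the y1-initial words:
  the word y1y2y4y3 carries sign +1 and contributes +[[[y1, y2], y4], y3]
  the word y1y3y2y4 carries sign -1 and contributes -[[[y1, y3], y2], y4]
  the word y1y3y4y2 carries sign +1 and contributes +[[[y1, y3], y4], y2]
  the word y1y4y2y3 carries sign -1 and contributes -[[[y1, y4], y2], y3]

[[[y1, y2], y4], y3] - [[[y1, y3], y2], y4] + [[[y1, y3], y4], y2] - [[[y1, y4], y2], y3]


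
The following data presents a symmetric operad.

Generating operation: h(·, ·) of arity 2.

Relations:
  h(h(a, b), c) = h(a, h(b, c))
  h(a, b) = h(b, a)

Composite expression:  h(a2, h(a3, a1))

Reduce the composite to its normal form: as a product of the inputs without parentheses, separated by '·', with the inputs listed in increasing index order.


a1 · a2 · a3

Reordering under h is free, so list the a-inputs canonically.
h(a3, a1) linearizes to a3 · a1
h(a2, h(a3, a1)) linearizes to a2 · a3 · a1
the factors in increasing index order: a1 · a2 · a3


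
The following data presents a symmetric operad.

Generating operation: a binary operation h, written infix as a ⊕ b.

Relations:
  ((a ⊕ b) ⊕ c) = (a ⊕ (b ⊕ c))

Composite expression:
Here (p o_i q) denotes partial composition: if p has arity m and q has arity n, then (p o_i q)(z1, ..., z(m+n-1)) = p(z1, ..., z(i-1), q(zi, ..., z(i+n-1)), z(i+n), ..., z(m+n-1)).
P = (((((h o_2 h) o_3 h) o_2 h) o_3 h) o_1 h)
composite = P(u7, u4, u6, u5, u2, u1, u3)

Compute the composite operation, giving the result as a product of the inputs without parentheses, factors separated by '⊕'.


u7 ⊕ u4 ⊕ u6 ⊕ u5 ⊕ u2 ⊕ u1 ⊕ u3

The h-tree's shape is irrelevant; the u-reading-order decides.
(u7 ⊕ u4) flattens to u7 ⊕ u4
(u5 ⊕ u2) flattens to u5 ⊕ u2
(u6 ⊕ (u5 ⊕ u2)) flattens to u6 ⊕ u5 ⊕ u2
(u1 ⊕ u3) flattens to u1 ⊕ u3
((u6 ⊕ (u5 ⊕ u2)) ⊕ (u1 ⊕ u3)) flattens to u6 ⊕ u5 ⊕ u2 ⊕ u1 ⊕ u3
((u7 ⊕ u4) ⊕ ((u6 ⊕ (u5 ⊕ u2)) ⊕ (u1 ⊕ u3))) flattens to u7 ⊕ u4 ⊕ u6 ⊕ u5 ⊕ u2 ⊕ u1 ⊕ u3


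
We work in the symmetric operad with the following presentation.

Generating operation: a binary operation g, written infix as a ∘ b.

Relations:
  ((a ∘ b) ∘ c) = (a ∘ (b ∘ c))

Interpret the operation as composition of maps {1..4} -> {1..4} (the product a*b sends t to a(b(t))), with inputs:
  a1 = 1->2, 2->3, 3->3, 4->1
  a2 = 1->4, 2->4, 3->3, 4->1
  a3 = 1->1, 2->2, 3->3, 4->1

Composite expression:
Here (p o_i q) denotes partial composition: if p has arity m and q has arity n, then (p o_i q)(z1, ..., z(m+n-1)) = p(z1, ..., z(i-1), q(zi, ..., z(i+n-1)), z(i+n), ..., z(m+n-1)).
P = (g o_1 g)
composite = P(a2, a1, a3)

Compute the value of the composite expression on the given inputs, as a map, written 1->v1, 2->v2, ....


1->4, 2->3, 3->3, 4->4

(a2 ∘ a1) = 1->4, 2->3, 3->3, 4->4
((a2 ∘ a1) ∘ a3) = 1->4, 2->3, 3->3, 4->4


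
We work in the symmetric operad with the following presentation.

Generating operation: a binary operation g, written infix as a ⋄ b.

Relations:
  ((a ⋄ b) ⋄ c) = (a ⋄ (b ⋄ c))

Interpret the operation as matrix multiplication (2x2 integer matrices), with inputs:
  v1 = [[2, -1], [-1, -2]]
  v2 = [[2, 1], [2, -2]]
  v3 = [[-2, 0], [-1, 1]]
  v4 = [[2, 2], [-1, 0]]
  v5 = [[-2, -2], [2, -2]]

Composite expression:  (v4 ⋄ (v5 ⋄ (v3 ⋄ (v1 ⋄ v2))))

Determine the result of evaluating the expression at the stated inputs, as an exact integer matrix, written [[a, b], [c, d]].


[[64, 8], [-24, -18]]

(v1 ⋄ v2) = [[2, 4], [-6, 3]]
(v3 ⋄ (v1 ⋄ v2)) = [[-4, -8], [-8, -1]]
(v5 ⋄ (v3 ⋄ (v1 ⋄ v2))) = [[24, 18], [8, -14]]
(v4 ⋄ (v5 ⋄ (v3 ⋄ (v1 ⋄ v2)))) = [[64, 8], [-24, -18]]


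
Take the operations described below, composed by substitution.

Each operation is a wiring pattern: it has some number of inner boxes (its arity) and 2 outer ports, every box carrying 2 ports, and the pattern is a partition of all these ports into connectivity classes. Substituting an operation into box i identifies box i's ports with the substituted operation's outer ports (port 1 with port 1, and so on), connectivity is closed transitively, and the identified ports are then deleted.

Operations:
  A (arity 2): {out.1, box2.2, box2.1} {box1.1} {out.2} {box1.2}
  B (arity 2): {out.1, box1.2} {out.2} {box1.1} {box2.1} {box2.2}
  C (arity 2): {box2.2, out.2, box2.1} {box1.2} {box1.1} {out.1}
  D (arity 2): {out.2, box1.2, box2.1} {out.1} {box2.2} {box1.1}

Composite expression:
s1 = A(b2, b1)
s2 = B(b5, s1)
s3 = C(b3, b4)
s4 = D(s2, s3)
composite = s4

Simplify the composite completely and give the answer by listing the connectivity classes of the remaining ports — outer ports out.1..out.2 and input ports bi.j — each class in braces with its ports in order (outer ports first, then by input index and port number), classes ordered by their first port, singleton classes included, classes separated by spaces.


Substituting into D glues patterns; closure does the rest.
A over (b2, b1) gives {out.1, b1.1, b1.2} {out.2} {b2.1} {b2.2}, out.j being that stage's outer ports
B over (b5, b2, b1) gives {out.1, b5.2} {out.2} {b1.1, b1.2} {b2.1} {b2.2} {b5.1}, out.j being that stage's outer ports
C over (b3, b4) gives {out.1} {out.2, b4.1, b4.2} {b3.1} {b3.2}, out.j being that stage's outer ports
D over (b5, b2, b1, b3, b4) gives {out.1} {out.2} {b1.1, b1.2} {b2.1} {b2.2} {b3.1} {b3.2} {b4.1, b4.2} {b5.1} {b5.2}, out.j being that stage's outer ports

{out.1} {out.2} {b1.1, b1.2} {b2.1} {b2.2} {b3.1} {b3.2} {b4.1, b4.2} {b5.1} {b5.2}


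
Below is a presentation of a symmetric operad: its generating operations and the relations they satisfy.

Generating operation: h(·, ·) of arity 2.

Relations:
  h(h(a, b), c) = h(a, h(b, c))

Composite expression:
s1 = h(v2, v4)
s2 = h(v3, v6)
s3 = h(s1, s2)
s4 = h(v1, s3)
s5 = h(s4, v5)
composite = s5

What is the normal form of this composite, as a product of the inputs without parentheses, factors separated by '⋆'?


v1 ⋆ v2 ⋆ v4 ⋆ v3 ⋆ v6 ⋆ v5

Every regrouping of h is equal, so read the v-inputs in written order.
h(v2, v4) flattens to v2 ⋆ v4
h(v3, v6) flattens to v3 ⋆ v6
h(h(v2, v4), h(v3, v6)) flattens to v2 ⋆ v4 ⋆ v3 ⋆ v6
h(v1, h(h(v2, v4), h(v3, v6))) flattens to v1 ⋆ v2 ⋆ v4 ⋆ v3 ⋆ v6
h(h(v1, h(h(v2, v4), h(v3, v6))), v5) flattens to v1 ⋆ v2 ⋆ v4 ⋆ v3 ⋆ v6 ⋆ v5


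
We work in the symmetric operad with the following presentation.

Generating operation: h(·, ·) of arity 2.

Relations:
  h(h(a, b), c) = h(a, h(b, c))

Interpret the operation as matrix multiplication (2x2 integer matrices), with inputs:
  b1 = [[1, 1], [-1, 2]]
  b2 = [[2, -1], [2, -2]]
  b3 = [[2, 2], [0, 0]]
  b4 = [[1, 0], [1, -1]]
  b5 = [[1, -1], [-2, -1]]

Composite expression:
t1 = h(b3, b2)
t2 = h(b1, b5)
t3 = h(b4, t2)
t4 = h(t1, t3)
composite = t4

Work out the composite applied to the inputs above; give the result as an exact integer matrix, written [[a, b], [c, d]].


h(b3, b2) = [[8, -6], [0, 0]]
h(b1, b5) = [[-1, -2], [-5, -1]]
h(b4, h(b1, b5)) = [[-1, -2], [4, -1]]
h(h(b3, b2), h(b4, h(b1, b5))) = [[-32, -10], [0, 0]]

[[-32, -10], [0, 0]]


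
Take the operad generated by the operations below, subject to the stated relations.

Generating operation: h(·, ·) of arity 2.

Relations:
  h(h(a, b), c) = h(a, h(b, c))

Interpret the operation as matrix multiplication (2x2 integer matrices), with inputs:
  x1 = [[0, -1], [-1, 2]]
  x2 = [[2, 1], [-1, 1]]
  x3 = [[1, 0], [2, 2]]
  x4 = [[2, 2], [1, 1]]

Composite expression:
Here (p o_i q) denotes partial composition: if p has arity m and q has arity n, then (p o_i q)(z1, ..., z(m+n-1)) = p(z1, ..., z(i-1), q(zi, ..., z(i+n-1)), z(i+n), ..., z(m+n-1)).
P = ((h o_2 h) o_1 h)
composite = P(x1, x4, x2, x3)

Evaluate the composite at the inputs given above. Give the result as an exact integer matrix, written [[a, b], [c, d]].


h(x1, x4) = [[-1, -1], [0, 0]]
h(x2, x3) = [[4, 2], [1, 2]]
h(h(x1, x4), h(x2, x3)) = [[-5, -4], [0, 0]]

[[-5, -4], [0, 0]]


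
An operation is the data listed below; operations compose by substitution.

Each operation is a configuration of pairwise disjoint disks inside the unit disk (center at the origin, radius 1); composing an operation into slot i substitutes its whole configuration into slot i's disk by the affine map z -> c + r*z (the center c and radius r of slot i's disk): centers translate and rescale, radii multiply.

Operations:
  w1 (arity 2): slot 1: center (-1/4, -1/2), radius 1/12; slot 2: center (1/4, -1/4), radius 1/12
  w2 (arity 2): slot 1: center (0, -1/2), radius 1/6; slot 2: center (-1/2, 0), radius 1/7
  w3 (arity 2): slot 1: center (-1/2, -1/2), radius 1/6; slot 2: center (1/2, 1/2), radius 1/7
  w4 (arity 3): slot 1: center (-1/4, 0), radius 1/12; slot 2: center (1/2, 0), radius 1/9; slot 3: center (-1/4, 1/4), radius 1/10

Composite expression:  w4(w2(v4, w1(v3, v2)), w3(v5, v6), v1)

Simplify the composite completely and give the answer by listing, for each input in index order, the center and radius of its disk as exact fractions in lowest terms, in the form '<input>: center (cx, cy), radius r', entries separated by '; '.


Below w4, radii multiply path by path; the v-disk centers shift.
input v4: composing its 2 substitution steps yields center (-1/4, -1/24), radius 1/72
input v3: composing its 3 substitution steps yields center (-33/112, -1/168), radius 1/1008
input v2: composing its 3 substitution steps yields center (-97/336, -1/336), radius 1/1008
input v5: composing its 2 substitution steps yields center (4/9, -1/18), radius 1/54
input v6: composing its 2 substitution steps yields center (5/9, 1/18), radius 1/63
input v1: composing its 1 substitution step yields center (-1/4, 1/4), radius 1/10

v1: center (-1/4, 1/4), radius 1/10; v2: center (-97/336, -1/336), radius 1/1008; v3: center (-33/112, -1/168), radius 1/1008; v4: center (-1/4, -1/24), radius 1/72; v5: center (4/9, -1/18), radius 1/54; v6: center (5/9, 1/18), radius 1/63


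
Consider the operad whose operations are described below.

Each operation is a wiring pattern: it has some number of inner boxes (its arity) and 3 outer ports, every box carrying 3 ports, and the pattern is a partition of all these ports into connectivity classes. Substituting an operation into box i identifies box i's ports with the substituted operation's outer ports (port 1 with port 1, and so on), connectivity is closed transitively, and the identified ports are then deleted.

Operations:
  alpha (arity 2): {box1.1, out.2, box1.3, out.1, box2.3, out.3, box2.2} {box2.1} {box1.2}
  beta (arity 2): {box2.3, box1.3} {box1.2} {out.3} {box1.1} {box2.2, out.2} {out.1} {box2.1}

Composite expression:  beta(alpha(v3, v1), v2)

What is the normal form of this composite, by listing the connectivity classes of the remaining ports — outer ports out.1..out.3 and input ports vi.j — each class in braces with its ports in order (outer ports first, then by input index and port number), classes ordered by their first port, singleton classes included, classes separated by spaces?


{out.1} {out.2, v2.2} {out.3} {v1.1} {v1.2, v1.3, v2.3, v3.1, v3.3} {v2.1} {v3.2}

After gluing at beta, chains via deleted ports link the v-ports.
the subtree at alpha composes to {out.1, out.2, out.3, v1.2, v1.3, v3.1, v3.3} {v1.1} {v3.2} on (v3, v1); out.j = own outer ports
the subtree at beta composes to {out.1} {out.2, v2.2} {out.3} {v1.1} {v1.2, v1.3, v2.3, v3.1, v3.3} {v2.1} {v3.2} on (v3, v1, v2); out.j = own outer ports


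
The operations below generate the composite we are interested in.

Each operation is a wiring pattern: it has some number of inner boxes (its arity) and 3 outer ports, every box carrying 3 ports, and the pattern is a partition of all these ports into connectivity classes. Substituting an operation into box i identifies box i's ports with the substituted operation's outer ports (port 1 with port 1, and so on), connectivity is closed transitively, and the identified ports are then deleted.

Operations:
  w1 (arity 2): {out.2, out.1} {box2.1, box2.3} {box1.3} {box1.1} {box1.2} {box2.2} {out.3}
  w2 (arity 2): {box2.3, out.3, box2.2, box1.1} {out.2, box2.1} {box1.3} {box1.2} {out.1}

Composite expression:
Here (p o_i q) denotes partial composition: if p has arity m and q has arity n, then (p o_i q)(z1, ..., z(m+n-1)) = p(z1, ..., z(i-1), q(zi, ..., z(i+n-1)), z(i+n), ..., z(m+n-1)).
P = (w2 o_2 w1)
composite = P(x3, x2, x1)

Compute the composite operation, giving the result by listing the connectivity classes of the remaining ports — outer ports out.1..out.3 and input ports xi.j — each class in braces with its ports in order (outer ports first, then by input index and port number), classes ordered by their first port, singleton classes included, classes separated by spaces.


{out.1} {out.2, out.3, x3.1} {x1.1, x1.3} {x1.2} {x2.1} {x2.2} {x2.3} {x3.2} {x3.3}

Treat the ports identified at w2 as solder joints: merge, then drop.
after w1, the pattern on (x2, x1) reads {out.1, out.2} {out.3} {x1.1, x1.3} {x1.2} {x2.1} {x2.2} {x2.3} (out.j = its outer ports)
after w2, the pattern on (x3, x2, x1) reads {out.1} {out.2, out.3, x3.1} {x1.1, x1.3} {x1.2} {x2.1} {x2.2} {x2.3} {x3.2} {x3.3} (out.j = its outer ports)


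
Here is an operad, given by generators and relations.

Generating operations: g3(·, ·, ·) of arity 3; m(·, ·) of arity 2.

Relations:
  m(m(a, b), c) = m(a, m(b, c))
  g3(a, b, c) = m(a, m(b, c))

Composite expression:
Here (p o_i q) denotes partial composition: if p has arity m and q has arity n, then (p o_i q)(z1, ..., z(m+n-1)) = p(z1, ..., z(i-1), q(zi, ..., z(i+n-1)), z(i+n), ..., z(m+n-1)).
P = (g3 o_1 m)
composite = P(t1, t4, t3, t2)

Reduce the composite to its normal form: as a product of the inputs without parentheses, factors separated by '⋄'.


t1 ⋄ t4 ⋄ t3 ⋄ t2

Every regrouping of g3 is equal, so read the t-inputs in written order.
m(t1, t4) flattens to t1 ⋄ t4
g3(m(t1, t4), t3, t2) flattens to t1 ⋄ t4 ⋄ t3 ⋄ t2


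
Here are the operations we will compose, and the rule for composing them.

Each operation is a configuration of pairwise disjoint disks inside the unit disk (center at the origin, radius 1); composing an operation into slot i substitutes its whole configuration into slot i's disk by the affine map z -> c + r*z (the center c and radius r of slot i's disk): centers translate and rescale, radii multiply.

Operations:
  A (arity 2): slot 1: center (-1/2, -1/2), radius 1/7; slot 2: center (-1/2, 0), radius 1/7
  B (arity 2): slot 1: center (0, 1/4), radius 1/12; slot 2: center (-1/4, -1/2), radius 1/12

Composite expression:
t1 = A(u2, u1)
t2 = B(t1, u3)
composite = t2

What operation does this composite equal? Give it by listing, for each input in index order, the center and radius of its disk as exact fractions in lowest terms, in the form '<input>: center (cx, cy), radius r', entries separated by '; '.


u1: center (-1/24, 1/4), radius 1/84; u2: center (-1/24, 5/24), radius 1/84; u3: center (-1/4, -1/2), radius 1/12

Each u-disk chains the slot maps above it in B; radii multiply.
u2: after 2 affine steps, its disk has center (-1/24, 5/24), radius 1/84
u1: after 2 affine steps, its disk has center (-1/24, 1/4), radius 1/84
u3: after 1 affine step, its disk has center (-1/4, -1/2), radius 1/12


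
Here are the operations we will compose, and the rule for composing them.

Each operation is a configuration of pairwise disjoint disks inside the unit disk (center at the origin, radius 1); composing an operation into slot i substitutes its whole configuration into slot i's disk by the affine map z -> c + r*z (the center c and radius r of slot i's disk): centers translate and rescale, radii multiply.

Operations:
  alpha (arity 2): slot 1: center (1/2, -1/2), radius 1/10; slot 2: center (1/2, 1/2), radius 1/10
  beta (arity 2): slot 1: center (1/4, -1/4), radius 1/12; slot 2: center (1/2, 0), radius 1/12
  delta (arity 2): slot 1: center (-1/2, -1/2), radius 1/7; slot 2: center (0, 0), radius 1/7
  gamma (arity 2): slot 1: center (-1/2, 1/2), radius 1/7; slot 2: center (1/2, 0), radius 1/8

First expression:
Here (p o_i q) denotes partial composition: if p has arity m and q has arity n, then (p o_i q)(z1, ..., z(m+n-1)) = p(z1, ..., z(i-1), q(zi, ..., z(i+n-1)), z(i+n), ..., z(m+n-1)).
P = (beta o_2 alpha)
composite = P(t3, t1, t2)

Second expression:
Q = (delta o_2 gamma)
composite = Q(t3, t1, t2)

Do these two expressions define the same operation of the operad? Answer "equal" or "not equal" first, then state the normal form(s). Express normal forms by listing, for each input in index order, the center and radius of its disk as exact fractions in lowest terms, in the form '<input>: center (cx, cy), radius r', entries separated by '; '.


The first expression, normalized: t1: center (13/24, -1/24), radius 1/120; t2: center (13/24, 1/24), radius 1/120; t3: center (1/4, -1/4), radius 1/12
The second expression, normalized: t1: center (-1/14, 1/14), radius 1/49; t2: center (1/14, 0), radius 1/56; t3: center (-1/2, -1/2), radius 1/7
They disagree, so not equal.

not equal; the first gives t1: center (13/24, -1/24), radius 1/120; t2: center (13/24, 1/24), radius 1/120; t3: center (1/4, -1/4), radius 1/12 and the second t1: center (-1/14, 1/14), radius 1/49; t2: center (1/14, 0), radius 1/56; t3: center (-1/2, -1/2), radius 1/7


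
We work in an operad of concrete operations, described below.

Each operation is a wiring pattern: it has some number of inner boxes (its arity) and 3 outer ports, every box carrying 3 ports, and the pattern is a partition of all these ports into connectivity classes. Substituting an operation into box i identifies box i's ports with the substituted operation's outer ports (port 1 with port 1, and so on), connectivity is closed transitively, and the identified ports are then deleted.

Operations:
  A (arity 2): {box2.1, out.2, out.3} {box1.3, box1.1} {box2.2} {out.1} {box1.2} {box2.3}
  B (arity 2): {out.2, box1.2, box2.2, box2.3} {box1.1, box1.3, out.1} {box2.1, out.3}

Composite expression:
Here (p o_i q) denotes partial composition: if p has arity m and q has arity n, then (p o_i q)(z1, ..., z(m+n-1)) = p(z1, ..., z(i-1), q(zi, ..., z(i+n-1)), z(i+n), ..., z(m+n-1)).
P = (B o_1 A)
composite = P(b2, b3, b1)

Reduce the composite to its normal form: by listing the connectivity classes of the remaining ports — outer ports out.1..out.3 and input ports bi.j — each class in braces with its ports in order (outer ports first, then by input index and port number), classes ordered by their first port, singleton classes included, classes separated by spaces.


{out.1, out.2, b1.2, b1.3, b3.1} {out.3, b1.1} {b2.1, b2.3} {b2.2} {b3.2} {b3.3}

Reachability decides: close wires over B-identified ports.
A over (b2, b3) gives {out.1} {out.2, out.3, b3.1} {b2.1, b2.3} {b2.2} {b3.2} {b3.3}, out.j being that stage's outer ports
B over (b2, b3, b1) gives {out.1, out.2, b1.2, b1.3, b3.1} {out.3, b1.1} {b2.1, b2.3} {b2.2} {b3.2} {b3.3}, out.j being that stage's outer ports


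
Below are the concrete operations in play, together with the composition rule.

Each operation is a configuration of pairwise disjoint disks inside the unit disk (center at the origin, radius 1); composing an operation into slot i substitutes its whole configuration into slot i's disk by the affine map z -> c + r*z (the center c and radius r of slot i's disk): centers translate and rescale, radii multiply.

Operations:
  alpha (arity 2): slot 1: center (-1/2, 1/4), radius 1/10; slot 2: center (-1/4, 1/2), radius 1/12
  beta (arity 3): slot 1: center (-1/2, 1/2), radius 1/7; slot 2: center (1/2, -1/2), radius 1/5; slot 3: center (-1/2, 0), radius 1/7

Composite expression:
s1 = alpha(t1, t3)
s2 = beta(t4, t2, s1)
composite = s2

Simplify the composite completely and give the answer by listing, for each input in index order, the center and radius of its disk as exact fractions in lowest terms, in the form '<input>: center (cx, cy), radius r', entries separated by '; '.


Only the slot chain above each t matters under beta; compose those maps.
input t4: applying the 1 nested substitution gives center (-1/2, 1/2), radius 1/7
input t2: applying the 1 nested substitution gives center (1/2, -1/2), radius 1/5
input t1: applying the 2 nested substitutions gives center (-4/7, 1/28), radius 1/70
input t3: applying the 2 nested substitutions gives center (-15/28, 1/14), radius 1/84

t1: center (-4/7, 1/28), radius 1/70; t2: center (1/2, -1/2), radius 1/5; t3: center (-15/28, 1/14), radius 1/84; t4: center (-1/2, 1/2), radius 1/7


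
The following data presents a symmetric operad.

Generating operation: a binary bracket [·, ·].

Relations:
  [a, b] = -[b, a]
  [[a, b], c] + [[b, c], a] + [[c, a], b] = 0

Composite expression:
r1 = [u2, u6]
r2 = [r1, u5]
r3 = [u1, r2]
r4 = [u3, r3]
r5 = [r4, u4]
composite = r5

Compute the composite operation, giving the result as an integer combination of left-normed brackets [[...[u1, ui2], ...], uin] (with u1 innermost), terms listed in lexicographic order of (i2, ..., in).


-[[[[[u1, u2], u6], u5], u3], u4] + [[[[[u1, u5], u2], u6], u3], u4] - [[[[[u1, u5], u6], u2], u3], u4] + [[[[[u1, u6], u2], u5], u3], u4]


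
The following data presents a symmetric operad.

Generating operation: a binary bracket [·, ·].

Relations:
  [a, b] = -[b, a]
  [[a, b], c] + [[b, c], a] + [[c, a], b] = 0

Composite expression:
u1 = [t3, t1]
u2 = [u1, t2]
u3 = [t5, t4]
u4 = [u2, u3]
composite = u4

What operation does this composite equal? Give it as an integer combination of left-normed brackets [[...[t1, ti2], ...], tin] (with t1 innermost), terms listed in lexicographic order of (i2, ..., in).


Antisymmetry and Jacobi reduce to t1-anchored left-normed brackets.
Composite bracket: [[[t3, t1], t2], [t5, t4]]
The bracket unfolds into 16 signed words via [a, b] = ab - ba (2^4 = 16).
The t1-initial words carry the normal form:
  t1t3t2t4t5 appears with sign +1, giving the term +[[[[t1, t3], t2], t4], t5]
  t1t3t2t5t4 appears with sign -1, giving the term -[[[[t1, t3], t2], t5], t4]

[[[[t1, t3], t2], t4], t5] - [[[[t1, t3], t2], t5], t4]


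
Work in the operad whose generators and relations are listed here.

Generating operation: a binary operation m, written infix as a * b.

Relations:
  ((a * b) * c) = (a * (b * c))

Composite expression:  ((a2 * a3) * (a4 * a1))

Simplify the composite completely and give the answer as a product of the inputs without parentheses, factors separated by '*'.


Every regrouping of m is equal, so read the a-inputs in written order.
(a2 * a3) unparenthesizes to a2 * a3
(a4 * a1) unparenthesizes to a4 * a1
((a2 * a3) * (a4 * a1)) unparenthesizes to a2 * a3 * a4 * a1

a2 * a3 * a4 * a1


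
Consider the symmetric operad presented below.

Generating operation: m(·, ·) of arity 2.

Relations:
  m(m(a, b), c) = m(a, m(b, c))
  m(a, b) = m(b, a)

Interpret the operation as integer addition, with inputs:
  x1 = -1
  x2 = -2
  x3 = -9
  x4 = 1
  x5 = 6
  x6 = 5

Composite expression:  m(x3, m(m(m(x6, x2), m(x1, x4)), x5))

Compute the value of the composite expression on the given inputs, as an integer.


0

m(x6, x2) = 3
m(x1, x4) = 0
m(m(x6, x2), m(x1, x4)) = 3
m(m(m(x6, x2), m(x1, x4)), x5) = 9
m(x3, m(m(m(x6, x2), m(x1, x4)), x5)) = 0


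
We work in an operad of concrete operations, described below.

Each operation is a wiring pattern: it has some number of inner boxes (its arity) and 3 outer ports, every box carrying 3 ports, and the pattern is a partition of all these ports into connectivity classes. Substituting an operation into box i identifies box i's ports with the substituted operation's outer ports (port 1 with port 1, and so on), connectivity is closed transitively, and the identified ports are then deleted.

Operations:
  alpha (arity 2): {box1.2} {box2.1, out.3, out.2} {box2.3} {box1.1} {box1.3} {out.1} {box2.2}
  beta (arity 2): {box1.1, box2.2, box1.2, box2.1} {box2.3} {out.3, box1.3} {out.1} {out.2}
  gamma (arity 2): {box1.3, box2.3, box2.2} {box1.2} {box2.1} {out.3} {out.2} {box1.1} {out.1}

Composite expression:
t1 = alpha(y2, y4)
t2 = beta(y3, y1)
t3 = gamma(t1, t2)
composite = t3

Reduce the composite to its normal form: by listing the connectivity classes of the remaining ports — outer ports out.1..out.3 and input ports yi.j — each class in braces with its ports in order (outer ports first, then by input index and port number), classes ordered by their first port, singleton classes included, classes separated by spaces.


{out.1} {out.2} {out.3} {y1.1, y1.2, y3.1, y3.2} {y1.3} {y2.1} {y2.2} {y2.3} {y3.3, y4.1} {y4.2} {y4.3}

Substituting into gamma glues patterns; closure does the rest.
stage alpha: inputs (y2, y4), connectivity {out.1} {out.2, out.3, y4.1} {y2.1} {y2.2} {y2.3} {y4.2} {y4.3}, out.j its boundary
stage beta: inputs (y3, y1), connectivity {out.1} {out.2} {out.3, y3.3} {y1.1, y1.2, y3.1, y3.2} {y1.3}, out.j its boundary
stage gamma: inputs (y2, y4, y3, y1), connectivity {out.1} {out.2} {out.3} {y1.1, y1.2, y3.1, y3.2} {y1.3} {y2.1} {y2.2} {y2.3} {y3.3, y4.1} {y4.2} {y4.3}, out.j its boundary


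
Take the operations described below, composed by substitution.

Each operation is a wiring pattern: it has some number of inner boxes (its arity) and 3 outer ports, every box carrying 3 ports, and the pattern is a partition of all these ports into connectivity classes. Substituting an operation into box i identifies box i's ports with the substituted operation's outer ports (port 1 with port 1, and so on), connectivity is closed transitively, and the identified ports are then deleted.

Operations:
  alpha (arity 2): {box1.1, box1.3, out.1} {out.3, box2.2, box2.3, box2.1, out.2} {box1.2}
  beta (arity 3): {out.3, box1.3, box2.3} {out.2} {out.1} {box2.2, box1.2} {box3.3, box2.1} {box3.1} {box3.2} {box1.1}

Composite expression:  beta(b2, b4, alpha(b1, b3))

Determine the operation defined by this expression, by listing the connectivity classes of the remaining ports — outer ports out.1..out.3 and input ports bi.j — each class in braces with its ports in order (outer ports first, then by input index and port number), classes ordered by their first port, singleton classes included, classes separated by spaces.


Connectivity passes through glued beta-boundaries; trace each wire chain.
composing alpha on (b1, b3), with out.j its own outer ports: {out.1, b1.1, b1.3} {out.2, out.3, b3.1, b3.2, b3.3} {b1.2}
composing beta on (b2, b4, b1, b3), with out.j its own outer ports: {out.1} {out.2} {out.3, b2.3, b4.3} {b1.1, b1.3} {b1.2} {b2.1} {b2.2, b4.2} {b3.1, b3.2, b3.3, b4.1}

{out.1} {out.2} {out.3, b2.3, b4.3} {b1.1, b1.3} {b1.2} {b2.1} {b2.2, b4.2} {b3.1, b3.2, b3.3, b4.1}


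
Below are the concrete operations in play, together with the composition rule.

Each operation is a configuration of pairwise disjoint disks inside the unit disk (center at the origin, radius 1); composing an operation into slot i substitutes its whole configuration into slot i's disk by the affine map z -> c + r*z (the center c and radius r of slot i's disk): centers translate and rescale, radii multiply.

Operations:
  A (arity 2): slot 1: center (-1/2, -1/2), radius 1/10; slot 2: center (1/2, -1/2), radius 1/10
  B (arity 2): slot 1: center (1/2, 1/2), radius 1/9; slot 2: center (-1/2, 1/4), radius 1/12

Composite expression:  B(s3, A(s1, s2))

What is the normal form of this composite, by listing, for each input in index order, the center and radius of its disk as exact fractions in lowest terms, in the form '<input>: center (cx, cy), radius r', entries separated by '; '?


Follow each s-input down from B: c' goes to c + r*c', radius to r*r'.
input s3: applying the 1 nested substitution gives center (1/2, 1/2), radius 1/9
input s1: applying the 2 nested substitutions gives center (-13/24, 5/24), radius 1/120
input s2: applying the 2 nested substitutions gives center (-11/24, 5/24), radius 1/120

s1: center (-13/24, 5/24), radius 1/120; s2: center (-11/24, 5/24), radius 1/120; s3: center (1/2, 1/2), radius 1/9


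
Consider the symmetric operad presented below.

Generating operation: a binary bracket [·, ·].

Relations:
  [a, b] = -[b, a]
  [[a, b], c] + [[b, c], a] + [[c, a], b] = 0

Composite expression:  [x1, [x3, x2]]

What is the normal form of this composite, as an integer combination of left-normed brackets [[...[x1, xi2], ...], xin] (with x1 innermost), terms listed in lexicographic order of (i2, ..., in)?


-[[x1, x2], x3] + [[x1, x3], x2]

A multilinear Lie element is pinned by x1-initial words (x1 innermost).
Composite bracket: [x1, [x3, x2]]
Applying ab - ba throughout gives 4 signed words (2^2 = 4).
Coefficients come from the x1-initial words:
  x1x2x3 (sign -1) contributes -[[x1, x2], x3]
  x1x3x2 (sign +1) contributes +[[x1, x3], x2]


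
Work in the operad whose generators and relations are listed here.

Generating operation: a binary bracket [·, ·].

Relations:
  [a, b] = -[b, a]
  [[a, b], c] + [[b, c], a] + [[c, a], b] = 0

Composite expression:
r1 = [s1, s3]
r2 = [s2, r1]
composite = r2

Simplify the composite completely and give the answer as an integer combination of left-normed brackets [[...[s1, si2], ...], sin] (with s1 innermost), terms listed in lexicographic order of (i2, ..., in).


Expand each bracket as ab - ba; the s1-initial words give the coefficients.
Composite bracket: [s2, [s1, s3]]
Full expansion: 4 signed words from ab - ba (2^2 = 4).
Words beginning with s1 determine it all:
  sign of s1s3s2 is -1, so it contributes -[[s1, s3], s2]

-[[s1, s3], s2]


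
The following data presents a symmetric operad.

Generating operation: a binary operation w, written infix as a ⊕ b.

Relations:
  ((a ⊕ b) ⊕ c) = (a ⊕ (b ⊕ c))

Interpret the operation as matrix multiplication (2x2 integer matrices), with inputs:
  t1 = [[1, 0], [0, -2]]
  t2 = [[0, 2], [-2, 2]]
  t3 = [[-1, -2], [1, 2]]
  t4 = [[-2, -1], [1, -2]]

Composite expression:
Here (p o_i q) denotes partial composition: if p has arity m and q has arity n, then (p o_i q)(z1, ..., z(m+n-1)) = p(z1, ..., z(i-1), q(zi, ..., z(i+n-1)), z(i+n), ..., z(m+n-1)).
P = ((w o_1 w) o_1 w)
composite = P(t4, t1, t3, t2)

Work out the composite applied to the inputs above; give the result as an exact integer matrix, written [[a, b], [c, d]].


[[-16, 24], [-12, 18]]

(t4 ⊕ t1) = [[-2, 2], [1, 4]]
((t4 ⊕ t1) ⊕ t3) = [[4, 8], [3, 6]]
(((t4 ⊕ t1) ⊕ t3) ⊕ t2) = [[-16, 24], [-12, 18]]


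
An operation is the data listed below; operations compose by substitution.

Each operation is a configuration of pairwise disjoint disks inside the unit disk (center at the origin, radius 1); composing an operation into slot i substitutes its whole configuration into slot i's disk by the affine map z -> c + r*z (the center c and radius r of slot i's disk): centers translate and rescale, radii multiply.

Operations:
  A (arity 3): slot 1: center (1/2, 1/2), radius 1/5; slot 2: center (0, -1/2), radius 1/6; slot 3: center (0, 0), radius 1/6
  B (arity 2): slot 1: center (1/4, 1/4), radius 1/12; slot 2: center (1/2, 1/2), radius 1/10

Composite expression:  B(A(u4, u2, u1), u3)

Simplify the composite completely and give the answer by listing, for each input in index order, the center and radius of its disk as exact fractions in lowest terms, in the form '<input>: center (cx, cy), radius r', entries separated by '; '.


u1: center (1/4, 1/4), radius 1/72; u2: center (1/4, 5/24), radius 1/72; u3: center (1/2, 1/2), radius 1/10; u4: center (7/24, 7/24), radius 1/60

Only the slot chain above each u matters under B; compose those maps.
input u4: composing its 2 substitution steps yields center (7/24, 7/24), radius 1/60
input u2: composing its 2 substitution steps yields center (1/4, 5/24), radius 1/72
input u1: composing its 2 substitution steps yields center (1/4, 1/4), radius 1/72
input u3: composing its 1 substitution step yields center (1/2, 1/2), radius 1/10


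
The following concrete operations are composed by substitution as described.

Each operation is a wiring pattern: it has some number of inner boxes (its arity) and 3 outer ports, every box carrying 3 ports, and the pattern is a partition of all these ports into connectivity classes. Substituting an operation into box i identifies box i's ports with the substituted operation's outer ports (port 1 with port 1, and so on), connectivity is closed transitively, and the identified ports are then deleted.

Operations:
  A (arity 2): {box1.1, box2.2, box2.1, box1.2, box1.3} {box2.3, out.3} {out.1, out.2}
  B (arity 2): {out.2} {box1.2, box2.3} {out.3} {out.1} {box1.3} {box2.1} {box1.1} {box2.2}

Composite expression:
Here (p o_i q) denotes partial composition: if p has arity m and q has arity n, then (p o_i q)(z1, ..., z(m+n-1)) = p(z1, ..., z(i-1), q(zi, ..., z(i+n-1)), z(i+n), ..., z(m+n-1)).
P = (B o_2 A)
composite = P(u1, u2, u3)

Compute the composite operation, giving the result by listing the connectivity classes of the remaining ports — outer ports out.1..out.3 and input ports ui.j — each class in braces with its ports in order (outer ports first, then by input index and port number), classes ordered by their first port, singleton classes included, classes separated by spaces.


{out.1} {out.2} {out.3} {u1.1} {u1.2, u3.3} {u1.3} {u2.1, u2.2, u2.3, u3.1, u3.2}
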